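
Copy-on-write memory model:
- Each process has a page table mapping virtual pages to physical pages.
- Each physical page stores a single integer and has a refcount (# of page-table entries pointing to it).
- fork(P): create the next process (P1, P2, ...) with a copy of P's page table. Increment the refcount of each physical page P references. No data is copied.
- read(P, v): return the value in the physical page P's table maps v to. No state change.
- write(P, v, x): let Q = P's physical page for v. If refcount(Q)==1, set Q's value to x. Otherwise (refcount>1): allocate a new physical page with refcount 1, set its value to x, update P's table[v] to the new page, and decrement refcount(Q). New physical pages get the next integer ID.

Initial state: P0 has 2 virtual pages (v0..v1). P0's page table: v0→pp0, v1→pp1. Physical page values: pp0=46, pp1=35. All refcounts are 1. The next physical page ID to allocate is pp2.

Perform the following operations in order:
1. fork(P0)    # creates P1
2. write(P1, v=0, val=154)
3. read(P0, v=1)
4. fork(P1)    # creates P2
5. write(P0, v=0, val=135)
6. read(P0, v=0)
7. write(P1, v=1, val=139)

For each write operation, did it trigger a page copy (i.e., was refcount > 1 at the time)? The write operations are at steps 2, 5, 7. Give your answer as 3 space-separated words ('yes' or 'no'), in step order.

Op 1: fork(P0) -> P1. 2 ppages; refcounts: pp0:2 pp1:2
Op 2: write(P1, v0, 154). refcount(pp0)=2>1 -> COPY to pp2. 3 ppages; refcounts: pp0:1 pp1:2 pp2:1
Op 3: read(P0, v1) -> 35. No state change.
Op 4: fork(P1) -> P2. 3 ppages; refcounts: pp0:1 pp1:3 pp2:2
Op 5: write(P0, v0, 135). refcount(pp0)=1 -> write in place. 3 ppages; refcounts: pp0:1 pp1:3 pp2:2
Op 6: read(P0, v0) -> 135. No state change.
Op 7: write(P1, v1, 139). refcount(pp1)=3>1 -> COPY to pp3. 4 ppages; refcounts: pp0:1 pp1:2 pp2:2 pp3:1

yes no yes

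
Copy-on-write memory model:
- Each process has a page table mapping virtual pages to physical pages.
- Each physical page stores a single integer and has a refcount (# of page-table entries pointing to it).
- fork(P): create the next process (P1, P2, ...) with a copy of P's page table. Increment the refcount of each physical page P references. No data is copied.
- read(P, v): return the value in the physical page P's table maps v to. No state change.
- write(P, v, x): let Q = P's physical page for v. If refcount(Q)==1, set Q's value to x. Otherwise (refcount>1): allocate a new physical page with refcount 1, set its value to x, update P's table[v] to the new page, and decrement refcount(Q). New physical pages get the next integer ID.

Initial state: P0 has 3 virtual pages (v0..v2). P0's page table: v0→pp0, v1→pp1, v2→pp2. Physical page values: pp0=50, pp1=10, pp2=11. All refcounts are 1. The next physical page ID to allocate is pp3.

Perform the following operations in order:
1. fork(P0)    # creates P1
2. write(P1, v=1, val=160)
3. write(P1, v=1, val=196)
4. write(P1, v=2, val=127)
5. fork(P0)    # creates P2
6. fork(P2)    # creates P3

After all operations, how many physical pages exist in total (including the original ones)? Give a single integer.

Op 1: fork(P0) -> P1. 3 ppages; refcounts: pp0:2 pp1:2 pp2:2
Op 2: write(P1, v1, 160). refcount(pp1)=2>1 -> COPY to pp3. 4 ppages; refcounts: pp0:2 pp1:1 pp2:2 pp3:1
Op 3: write(P1, v1, 196). refcount(pp3)=1 -> write in place. 4 ppages; refcounts: pp0:2 pp1:1 pp2:2 pp3:1
Op 4: write(P1, v2, 127). refcount(pp2)=2>1 -> COPY to pp4. 5 ppages; refcounts: pp0:2 pp1:1 pp2:1 pp3:1 pp4:1
Op 5: fork(P0) -> P2. 5 ppages; refcounts: pp0:3 pp1:2 pp2:2 pp3:1 pp4:1
Op 6: fork(P2) -> P3. 5 ppages; refcounts: pp0:4 pp1:3 pp2:3 pp3:1 pp4:1

Answer: 5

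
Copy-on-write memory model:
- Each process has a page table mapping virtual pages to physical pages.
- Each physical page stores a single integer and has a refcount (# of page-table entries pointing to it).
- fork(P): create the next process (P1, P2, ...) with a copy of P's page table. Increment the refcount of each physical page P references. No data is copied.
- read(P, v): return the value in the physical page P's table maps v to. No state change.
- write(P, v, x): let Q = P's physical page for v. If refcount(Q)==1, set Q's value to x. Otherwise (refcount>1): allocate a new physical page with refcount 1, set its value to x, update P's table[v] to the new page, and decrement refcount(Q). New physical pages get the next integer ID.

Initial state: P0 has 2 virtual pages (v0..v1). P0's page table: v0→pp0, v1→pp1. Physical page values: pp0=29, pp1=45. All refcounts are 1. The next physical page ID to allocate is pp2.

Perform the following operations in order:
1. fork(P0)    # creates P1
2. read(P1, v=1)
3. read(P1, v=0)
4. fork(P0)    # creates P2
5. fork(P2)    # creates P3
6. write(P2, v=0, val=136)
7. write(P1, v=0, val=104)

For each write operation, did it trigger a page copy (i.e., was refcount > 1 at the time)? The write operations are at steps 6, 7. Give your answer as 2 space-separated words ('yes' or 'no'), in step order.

Op 1: fork(P0) -> P1. 2 ppages; refcounts: pp0:2 pp1:2
Op 2: read(P1, v1) -> 45. No state change.
Op 3: read(P1, v0) -> 29. No state change.
Op 4: fork(P0) -> P2. 2 ppages; refcounts: pp0:3 pp1:3
Op 5: fork(P2) -> P3. 2 ppages; refcounts: pp0:4 pp1:4
Op 6: write(P2, v0, 136). refcount(pp0)=4>1 -> COPY to pp2. 3 ppages; refcounts: pp0:3 pp1:4 pp2:1
Op 7: write(P1, v0, 104). refcount(pp0)=3>1 -> COPY to pp3. 4 ppages; refcounts: pp0:2 pp1:4 pp2:1 pp3:1

yes yes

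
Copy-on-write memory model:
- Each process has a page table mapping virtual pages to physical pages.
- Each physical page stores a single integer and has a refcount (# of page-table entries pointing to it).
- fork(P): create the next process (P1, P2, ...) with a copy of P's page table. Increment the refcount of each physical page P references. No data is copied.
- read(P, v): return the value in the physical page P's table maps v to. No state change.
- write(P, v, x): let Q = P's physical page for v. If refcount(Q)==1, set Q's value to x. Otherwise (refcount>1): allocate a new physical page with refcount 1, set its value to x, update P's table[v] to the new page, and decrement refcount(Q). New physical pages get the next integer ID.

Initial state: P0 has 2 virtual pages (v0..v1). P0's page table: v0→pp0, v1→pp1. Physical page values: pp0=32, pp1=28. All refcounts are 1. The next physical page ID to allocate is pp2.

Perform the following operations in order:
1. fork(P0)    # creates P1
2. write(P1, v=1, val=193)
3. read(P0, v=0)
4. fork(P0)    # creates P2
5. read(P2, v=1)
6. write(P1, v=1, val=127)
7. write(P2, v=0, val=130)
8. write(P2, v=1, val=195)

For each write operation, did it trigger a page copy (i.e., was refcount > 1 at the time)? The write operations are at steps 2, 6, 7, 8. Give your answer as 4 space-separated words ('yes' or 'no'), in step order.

Op 1: fork(P0) -> P1. 2 ppages; refcounts: pp0:2 pp1:2
Op 2: write(P1, v1, 193). refcount(pp1)=2>1 -> COPY to pp2. 3 ppages; refcounts: pp0:2 pp1:1 pp2:1
Op 3: read(P0, v0) -> 32. No state change.
Op 4: fork(P0) -> P2. 3 ppages; refcounts: pp0:3 pp1:2 pp2:1
Op 5: read(P2, v1) -> 28. No state change.
Op 6: write(P1, v1, 127). refcount(pp2)=1 -> write in place. 3 ppages; refcounts: pp0:3 pp1:2 pp2:1
Op 7: write(P2, v0, 130). refcount(pp0)=3>1 -> COPY to pp3. 4 ppages; refcounts: pp0:2 pp1:2 pp2:1 pp3:1
Op 8: write(P2, v1, 195). refcount(pp1)=2>1 -> COPY to pp4. 5 ppages; refcounts: pp0:2 pp1:1 pp2:1 pp3:1 pp4:1

yes no yes yes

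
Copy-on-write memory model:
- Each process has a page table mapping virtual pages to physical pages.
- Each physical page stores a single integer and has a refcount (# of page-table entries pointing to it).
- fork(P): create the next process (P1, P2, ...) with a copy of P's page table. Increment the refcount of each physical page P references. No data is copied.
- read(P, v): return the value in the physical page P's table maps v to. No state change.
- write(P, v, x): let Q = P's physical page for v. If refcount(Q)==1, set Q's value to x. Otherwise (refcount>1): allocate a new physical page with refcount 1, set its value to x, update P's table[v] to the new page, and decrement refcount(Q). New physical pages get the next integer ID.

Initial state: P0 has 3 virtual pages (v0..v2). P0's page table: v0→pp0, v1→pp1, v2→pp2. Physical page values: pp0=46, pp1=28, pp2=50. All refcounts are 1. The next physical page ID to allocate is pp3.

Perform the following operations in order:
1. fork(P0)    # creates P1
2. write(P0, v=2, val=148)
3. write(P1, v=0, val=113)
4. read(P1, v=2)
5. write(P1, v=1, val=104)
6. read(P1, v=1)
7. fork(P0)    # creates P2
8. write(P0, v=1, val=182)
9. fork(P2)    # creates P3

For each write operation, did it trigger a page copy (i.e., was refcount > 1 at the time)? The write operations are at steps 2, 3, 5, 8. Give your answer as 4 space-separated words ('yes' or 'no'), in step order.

Op 1: fork(P0) -> P1. 3 ppages; refcounts: pp0:2 pp1:2 pp2:2
Op 2: write(P0, v2, 148). refcount(pp2)=2>1 -> COPY to pp3. 4 ppages; refcounts: pp0:2 pp1:2 pp2:1 pp3:1
Op 3: write(P1, v0, 113). refcount(pp0)=2>1 -> COPY to pp4. 5 ppages; refcounts: pp0:1 pp1:2 pp2:1 pp3:1 pp4:1
Op 4: read(P1, v2) -> 50. No state change.
Op 5: write(P1, v1, 104). refcount(pp1)=2>1 -> COPY to pp5. 6 ppages; refcounts: pp0:1 pp1:1 pp2:1 pp3:1 pp4:1 pp5:1
Op 6: read(P1, v1) -> 104. No state change.
Op 7: fork(P0) -> P2. 6 ppages; refcounts: pp0:2 pp1:2 pp2:1 pp3:2 pp4:1 pp5:1
Op 8: write(P0, v1, 182). refcount(pp1)=2>1 -> COPY to pp6. 7 ppages; refcounts: pp0:2 pp1:1 pp2:1 pp3:2 pp4:1 pp5:1 pp6:1
Op 9: fork(P2) -> P3. 7 ppages; refcounts: pp0:3 pp1:2 pp2:1 pp3:3 pp4:1 pp5:1 pp6:1

yes yes yes yes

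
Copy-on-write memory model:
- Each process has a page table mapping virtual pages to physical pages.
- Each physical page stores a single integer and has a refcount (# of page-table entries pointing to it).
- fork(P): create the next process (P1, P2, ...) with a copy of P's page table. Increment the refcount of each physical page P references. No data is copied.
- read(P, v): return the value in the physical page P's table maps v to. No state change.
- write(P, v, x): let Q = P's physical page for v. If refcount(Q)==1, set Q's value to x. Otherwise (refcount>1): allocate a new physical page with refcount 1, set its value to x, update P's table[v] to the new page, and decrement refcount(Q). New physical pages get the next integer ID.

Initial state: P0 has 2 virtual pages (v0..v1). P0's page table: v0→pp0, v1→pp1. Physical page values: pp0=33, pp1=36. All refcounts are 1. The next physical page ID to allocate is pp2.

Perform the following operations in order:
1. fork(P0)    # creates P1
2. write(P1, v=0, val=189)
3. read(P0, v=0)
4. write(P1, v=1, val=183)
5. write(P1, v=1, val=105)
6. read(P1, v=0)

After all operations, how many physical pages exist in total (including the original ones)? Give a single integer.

Answer: 4

Derivation:
Op 1: fork(P0) -> P1. 2 ppages; refcounts: pp0:2 pp1:2
Op 2: write(P1, v0, 189). refcount(pp0)=2>1 -> COPY to pp2. 3 ppages; refcounts: pp0:1 pp1:2 pp2:1
Op 3: read(P0, v0) -> 33. No state change.
Op 4: write(P1, v1, 183). refcount(pp1)=2>1 -> COPY to pp3. 4 ppages; refcounts: pp0:1 pp1:1 pp2:1 pp3:1
Op 5: write(P1, v1, 105). refcount(pp3)=1 -> write in place. 4 ppages; refcounts: pp0:1 pp1:1 pp2:1 pp3:1
Op 6: read(P1, v0) -> 189. No state change.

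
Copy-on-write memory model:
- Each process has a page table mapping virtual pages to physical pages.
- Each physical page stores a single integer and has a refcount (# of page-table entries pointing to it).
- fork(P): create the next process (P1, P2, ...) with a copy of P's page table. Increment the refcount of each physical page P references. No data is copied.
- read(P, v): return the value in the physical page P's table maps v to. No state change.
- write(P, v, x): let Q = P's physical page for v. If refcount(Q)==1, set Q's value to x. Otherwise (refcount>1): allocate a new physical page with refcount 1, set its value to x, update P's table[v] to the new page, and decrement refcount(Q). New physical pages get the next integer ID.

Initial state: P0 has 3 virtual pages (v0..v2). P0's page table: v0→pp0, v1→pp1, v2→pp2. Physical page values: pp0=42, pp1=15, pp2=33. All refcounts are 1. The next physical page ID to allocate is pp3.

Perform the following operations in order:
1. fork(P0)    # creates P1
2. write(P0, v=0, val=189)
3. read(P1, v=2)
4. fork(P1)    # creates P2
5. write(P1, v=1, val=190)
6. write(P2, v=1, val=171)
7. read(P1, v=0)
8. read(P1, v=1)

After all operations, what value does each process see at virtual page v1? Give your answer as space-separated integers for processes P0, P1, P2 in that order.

Op 1: fork(P0) -> P1. 3 ppages; refcounts: pp0:2 pp1:2 pp2:2
Op 2: write(P0, v0, 189). refcount(pp0)=2>1 -> COPY to pp3. 4 ppages; refcounts: pp0:1 pp1:2 pp2:2 pp3:1
Op 3: read(P1, v2) -> 33. No state change.
Op 4: fork(P1) -> P2. 4 ppages; refcounts: pp0:2 pp1:3 pp2:3 pp3:1
Op 5: write(P1, v1, 190). refcount(pp1)=3>1 -> COPY to pp4. 5 ppages; refcounts: pp0:2 pp1:2 pp2:3 pp3:1 pp4:1
Op 6: write(P2, v1, 171). refcount(pp1)=2>1 -> COPY to pp5. 6 ppages; refcounts: pp0:2 pp1:1 pp2:3 pp3:1 pp4:1 pp5:1
Op 7: read(P1, v0) -> 42. No state change.
Op 8: read(P1, v1) -> 190. No state change.
P0: v1 -> pp1 = 15
P1: v1 -> pp4 = 190
P2: v1 -> pp5 = 171

Answer: 15 190 171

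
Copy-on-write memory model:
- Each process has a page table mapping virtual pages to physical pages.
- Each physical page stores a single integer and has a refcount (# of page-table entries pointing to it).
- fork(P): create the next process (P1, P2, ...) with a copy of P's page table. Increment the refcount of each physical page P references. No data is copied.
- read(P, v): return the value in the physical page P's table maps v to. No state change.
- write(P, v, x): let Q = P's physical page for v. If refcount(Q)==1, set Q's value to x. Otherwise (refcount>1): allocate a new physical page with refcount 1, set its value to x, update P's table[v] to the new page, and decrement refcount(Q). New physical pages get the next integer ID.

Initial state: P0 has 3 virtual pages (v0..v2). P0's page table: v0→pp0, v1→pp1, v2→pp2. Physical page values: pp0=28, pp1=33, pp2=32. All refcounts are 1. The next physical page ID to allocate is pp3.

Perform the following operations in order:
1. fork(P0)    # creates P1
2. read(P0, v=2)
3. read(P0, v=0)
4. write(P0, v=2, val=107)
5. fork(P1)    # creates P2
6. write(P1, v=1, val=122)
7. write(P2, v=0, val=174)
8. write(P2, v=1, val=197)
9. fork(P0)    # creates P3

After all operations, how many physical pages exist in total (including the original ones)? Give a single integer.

Answer: 7

Derivation:
Op 1: fork(P0) -> P1. 3 ppages; refcounts: pp0:2 pp1:2 pp2:2
Op 2: read(P0, v2) -> 32. No state change.
Op 3: read(P0, v0) -> 28. No state change.
Op 4: write(P0, v2, 107). refcount(pp2)=2>1 -> COPY to pp3. 4 ppages; refcounts: pp0:2 pp1:2 pp2:1 pp3:1
Op 5: fork(P1) -> P2. 4 ppages; refcounts: pp0:3 pp1:3 pp2:2 pp3:1
Op 6: write(P1, v1, 122). refcount(pp1)=3>1 -> COPY to pp4. 5 ppages; refcounts: pp0:3 pp1:2 pp2:2 pp3:1 pp4:1
Op 7: write(P2, v0, 174). refcount(pp0)=3>1 -> COPY to pp5. 6 ppages; refcounts: pp0:2 pp1:2 pp2:2 pp3:1 pp4:1 pp5:1
Op 8: write(P2, v1, 197). refcount(pp1)=2>1 -> COPY to pp6. 7 ppages; refcounts: pp0:2 pp1:1 pp2:2 pp3:1 pp4:1 pp5:1 pp6:1
Op 9: fork(P0) -> P3. 7 ppages; refcounts: pp0:3 pp1:2 pp2:2 pp3:2 pp4:1 pp5:1 pp6:1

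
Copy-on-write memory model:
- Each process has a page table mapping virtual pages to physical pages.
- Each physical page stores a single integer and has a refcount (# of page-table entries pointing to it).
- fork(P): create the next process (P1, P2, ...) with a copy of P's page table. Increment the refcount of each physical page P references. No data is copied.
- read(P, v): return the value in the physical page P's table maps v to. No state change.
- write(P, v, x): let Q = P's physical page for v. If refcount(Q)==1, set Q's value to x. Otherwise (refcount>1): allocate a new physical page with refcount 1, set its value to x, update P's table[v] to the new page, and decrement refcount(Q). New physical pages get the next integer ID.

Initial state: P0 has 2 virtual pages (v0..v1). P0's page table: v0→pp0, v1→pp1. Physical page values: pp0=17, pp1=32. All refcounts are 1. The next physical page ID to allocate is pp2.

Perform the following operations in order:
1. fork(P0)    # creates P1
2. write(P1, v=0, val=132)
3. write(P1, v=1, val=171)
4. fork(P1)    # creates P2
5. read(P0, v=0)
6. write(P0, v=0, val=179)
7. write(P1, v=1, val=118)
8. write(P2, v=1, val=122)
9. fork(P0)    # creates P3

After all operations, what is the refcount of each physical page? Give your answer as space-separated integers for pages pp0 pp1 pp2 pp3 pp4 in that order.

Answer: 2 2 2 1 1

Derivation:
Op 1: fork(P0) -> P1. 2 ppages; refcounts: pp0:2 pp1:2
Op 2: write(P1, v0, 132). refcount(pp0)=2>1 -> COPY to pp2. 3 ppages; refcounts: pp0:1 pp1:2 pp2:1
Op 3: write(P1, v1, 171). refcount(pp1)=2>1 -> COPY to pp3. 4 ppages; refcounts: pp0:1 pp1:1 pp2:1 pp3:1
Op 4: fork(P1) -> P2. 4 ppages; refcounts: pp0:1 pp1:1 pp2:2 pp3:2
Op 5: read(P0, v0) -> 17. No state change.
Op 6: write(P0, v0, 179). refcount(pp0)=1 -> write in place. 4 ppages; refcounts: pp0:1 pp1:1 pp2:2 pp3:2
Op 7: write(P1, v1, 118). refcount(pp3)=2>1 -> COPY to pp4. 5 ppages; refcounts: pp0:1 pp1:1 pp2:2 pp3:1 pp4:1
Op 8: write(P2, v1, 122). refcount(pp3)=1 -> write in place. 5 ppages; refcounts: pp0:1 pp1:1 pp2:2 pp3:1 pp4:1
Op 9: fork(P0) -> P3. 5 ppages; refcounts: pp0:2 pp1:2 pp2:2 pp3:1 pp4:1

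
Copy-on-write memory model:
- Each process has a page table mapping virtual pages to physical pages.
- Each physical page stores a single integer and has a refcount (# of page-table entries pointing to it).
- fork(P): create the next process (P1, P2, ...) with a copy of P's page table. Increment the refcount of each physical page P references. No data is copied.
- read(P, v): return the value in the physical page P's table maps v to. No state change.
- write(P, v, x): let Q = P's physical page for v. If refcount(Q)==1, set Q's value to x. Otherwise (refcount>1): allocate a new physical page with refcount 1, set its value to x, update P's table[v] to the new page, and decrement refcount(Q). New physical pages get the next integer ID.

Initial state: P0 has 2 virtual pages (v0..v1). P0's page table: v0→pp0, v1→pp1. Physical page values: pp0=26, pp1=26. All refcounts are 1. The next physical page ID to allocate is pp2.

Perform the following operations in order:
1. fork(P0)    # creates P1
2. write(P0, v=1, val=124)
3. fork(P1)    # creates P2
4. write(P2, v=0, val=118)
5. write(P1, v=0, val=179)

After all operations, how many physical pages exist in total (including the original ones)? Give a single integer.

Op 1: fork(P0) -> P1. 2 ppages; refcounts: pp0:2 pp1:2
Op 2: write(P0, v1, 124). refcount(pp1)=2>1 -> COPY to pp2. 3 ppages; refcounts: pp0:2 pp1:1 pp2:1
Op 3: fork(P1) -> P2. 3 ppages; refcounts: pp0:3 pp1:2 pp2:1
Op 4: write(P2, v0, 118). refcount(pp0)=3>1 -> COPY to pp3. 4 ppages; refcounts: pp0:2 pp1:2 pp2:1 pp3:1
Op 5: write(P1, v0, 179). refcount(pp0)=2>1 -> COPY to pp4. 5 ppages; refcounts: pp0:1 pp1:2 pp2:1 pp3:1 pp4:1

Answer: 5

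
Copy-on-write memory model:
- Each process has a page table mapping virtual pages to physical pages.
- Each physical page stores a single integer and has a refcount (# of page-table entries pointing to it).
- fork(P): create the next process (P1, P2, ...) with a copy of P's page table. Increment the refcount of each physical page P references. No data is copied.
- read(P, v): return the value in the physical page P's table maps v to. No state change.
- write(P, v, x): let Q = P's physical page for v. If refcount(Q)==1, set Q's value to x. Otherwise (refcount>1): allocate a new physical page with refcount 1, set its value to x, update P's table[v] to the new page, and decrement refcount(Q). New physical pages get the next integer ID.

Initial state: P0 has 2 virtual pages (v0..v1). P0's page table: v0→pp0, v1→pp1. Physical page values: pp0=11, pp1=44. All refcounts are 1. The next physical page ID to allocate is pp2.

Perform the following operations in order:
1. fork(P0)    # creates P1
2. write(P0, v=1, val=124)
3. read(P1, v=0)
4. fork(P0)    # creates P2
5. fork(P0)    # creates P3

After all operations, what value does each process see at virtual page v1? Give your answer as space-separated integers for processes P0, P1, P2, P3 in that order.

Answer: 124 44 124 124

Derivation:
Op 1: fork(P0) -> P1. 2 ppages; refcounts: pp0:2 pp1:2
Op 2: write(P0, v1, 124). refcount(pp1)=2>1 -> COPY to pp2. 3 ppages; refcounts: pp0:2 pp1:1 pp2:1
Op 3: read(P1, v0) -> 11. No state change.
Op 4: fork(P0) -> P2. 3 ppages; refcounts: pp0:3 pp1:1 pp2:2
Op 5: fork(P0) -> P3. 3 ppages; refcounts: pp0:4 pp1:1 pp2:3
P0: v1 -> pp2 = 124
P1: v1 -> pp1 = 44
P2: v1 -> pp2 = 124
P3: v1 -> pp2 = 124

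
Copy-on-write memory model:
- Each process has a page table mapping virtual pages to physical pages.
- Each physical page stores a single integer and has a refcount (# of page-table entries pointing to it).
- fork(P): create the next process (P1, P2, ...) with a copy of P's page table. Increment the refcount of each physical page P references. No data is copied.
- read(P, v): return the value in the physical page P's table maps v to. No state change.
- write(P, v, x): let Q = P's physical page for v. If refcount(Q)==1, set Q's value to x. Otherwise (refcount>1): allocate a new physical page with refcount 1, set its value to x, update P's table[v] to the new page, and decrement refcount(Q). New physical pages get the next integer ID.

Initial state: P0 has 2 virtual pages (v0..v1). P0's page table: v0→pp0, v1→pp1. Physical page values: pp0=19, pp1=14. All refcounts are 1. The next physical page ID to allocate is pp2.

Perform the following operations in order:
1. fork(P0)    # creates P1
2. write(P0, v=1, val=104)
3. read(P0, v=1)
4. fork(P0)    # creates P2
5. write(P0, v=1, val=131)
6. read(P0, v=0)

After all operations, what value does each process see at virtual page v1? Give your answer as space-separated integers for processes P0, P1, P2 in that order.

Answer: 131 14 104

Derivation:
Op 1: fork(P0) -> P1. 2 ppages; refcounts: pp0:2 pp1:2
Op 2: write(P0, v1, 104). refcount(pp1)=2>1 -> COPY to pp2. 3 ppages; refcounts: pp0:2 pp1:1 pp2:1
Op 3: read(P0, v1) -> 104. No state change.
Op 4: fork(P0) -> P2. 3 ppages; refcounts: pp0:3 pp1:1 pp2:2
Op 5: write(P0, v1, 131). refcount(pp2)=2>1 -> COPY to pp3. 4 ppages; refcounts: pp0:3 pp1:1 pp2:1 pp3:1
Op 6: read(P0, v0) -> 19. No state change.
P0: v1 -> pp3 = 131
P1: v1 -> pp1 = 14
P2: v1 -> pp2 = 104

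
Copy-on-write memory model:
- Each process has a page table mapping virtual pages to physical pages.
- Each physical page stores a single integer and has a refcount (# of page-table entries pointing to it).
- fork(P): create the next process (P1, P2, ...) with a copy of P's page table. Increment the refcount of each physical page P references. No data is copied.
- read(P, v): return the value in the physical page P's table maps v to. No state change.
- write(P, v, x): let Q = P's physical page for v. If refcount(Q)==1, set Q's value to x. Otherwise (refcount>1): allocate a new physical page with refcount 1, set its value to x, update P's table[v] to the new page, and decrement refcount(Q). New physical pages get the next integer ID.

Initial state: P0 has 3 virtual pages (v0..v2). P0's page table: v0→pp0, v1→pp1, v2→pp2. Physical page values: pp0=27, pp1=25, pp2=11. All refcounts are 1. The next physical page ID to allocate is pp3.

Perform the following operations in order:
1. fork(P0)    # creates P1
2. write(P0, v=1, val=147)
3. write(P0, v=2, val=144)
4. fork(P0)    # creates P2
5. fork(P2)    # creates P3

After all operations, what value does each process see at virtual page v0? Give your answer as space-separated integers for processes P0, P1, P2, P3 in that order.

Op 1: fork(P0) -> P1. 3 ppages; refcounts: pp0:2 pp1:2 pp2:2
Op 2: write(P0, v1, 147). refcount(pp1)=2>1 -> COPY to pp3. 4 ppages; refcounts: pp0:2 pp1:1 pp2:2 pp3:1
Op 3: write(P0, v2, 144). refcount(pp2)=2>1 -> COPY to pp4. 5 ppages; refcounts: pp0:2 pp1:1 pp2:1 pp3:1 pp4:1
Op 4: fork(P0) -> P2. 5 ppages; refcounts: pp0:3 pp1:1 pp2:1 pp3:2 pp4:2
Op 5: fork(P2) -> P3. 5 ppages; refcounts: pp0:4 pp1:1 pp2:1 pp3:3 pp4:3
P0: v0 -> pp0 = 27
P1: v0 -> pp0 = 27
P2: v0 -> pp0 = 27
P3: v0 -> pp0 = 27

Answer: 27 27 27 27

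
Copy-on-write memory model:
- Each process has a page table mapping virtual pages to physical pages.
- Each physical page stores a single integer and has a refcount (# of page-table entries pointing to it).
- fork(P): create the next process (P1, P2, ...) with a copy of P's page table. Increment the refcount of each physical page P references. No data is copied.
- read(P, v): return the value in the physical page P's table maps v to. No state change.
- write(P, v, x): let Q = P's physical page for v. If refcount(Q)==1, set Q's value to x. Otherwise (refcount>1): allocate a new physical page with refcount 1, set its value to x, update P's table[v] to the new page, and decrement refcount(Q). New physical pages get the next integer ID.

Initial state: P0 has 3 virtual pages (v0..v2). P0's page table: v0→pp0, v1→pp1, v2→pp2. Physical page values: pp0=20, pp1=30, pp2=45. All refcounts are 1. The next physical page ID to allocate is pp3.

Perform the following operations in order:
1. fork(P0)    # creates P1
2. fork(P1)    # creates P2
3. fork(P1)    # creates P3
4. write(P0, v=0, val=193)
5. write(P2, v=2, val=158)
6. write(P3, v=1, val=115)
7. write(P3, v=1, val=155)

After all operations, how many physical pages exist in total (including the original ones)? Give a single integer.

Op 1: fork(P0) -> P1. 3 ppages; refcounts: pp0:2 pp1:2 pp2:2
Op 2: fork(P1) -> P2. 3 ppages; refcounts: pp0:3 pp1:3 pp2:3
Op 3: fork(P1) -> P3. 3 ppages; refcounts: pp0:4 pp1:4 pp2:4
Op 4: write(P0, v0, 193). refcount(pp0)=4>1 -> COPY to pp3. 4 ppages; refcounts: pp0:3 pp1:4 pp2:4 pp3:1
Op 5: write(P2, v2, 158). refcount(pp2)=4>1 -> COPY to pp4. 5 ppages; refcounts: pp0:3 pp1:4 pp2:3 pp3:1 pp4:1
Op 6: write(P3, v1, 115). refcount(pp1)=4>1 -> COPY to pp5. 6 ppages; refcounts: pp0:3 pp1:3 pp2:3 pp3:1 pp4:1 pp5:1
Op 7: write(P3, v1, 155). refcount(pp5)=1 -> write in place. 6 ppages; refcounts: pp0:3 pp1:3 pp2:3 pp3:1 pp4:1 pp5:1

Answer: 6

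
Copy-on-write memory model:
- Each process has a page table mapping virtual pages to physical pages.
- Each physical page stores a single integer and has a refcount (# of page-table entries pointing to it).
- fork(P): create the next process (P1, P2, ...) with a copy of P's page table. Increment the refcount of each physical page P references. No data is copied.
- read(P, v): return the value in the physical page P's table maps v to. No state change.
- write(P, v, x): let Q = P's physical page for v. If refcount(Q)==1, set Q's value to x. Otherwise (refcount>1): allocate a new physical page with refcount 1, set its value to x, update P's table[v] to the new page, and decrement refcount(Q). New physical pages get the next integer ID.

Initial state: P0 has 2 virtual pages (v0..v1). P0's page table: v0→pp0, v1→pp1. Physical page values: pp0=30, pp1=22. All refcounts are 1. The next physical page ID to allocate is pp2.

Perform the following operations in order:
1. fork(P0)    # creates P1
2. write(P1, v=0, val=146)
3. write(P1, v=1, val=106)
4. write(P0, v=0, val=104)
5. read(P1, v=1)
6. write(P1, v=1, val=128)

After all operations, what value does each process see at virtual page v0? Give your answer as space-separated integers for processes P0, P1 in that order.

Op 1: fork(P0) -> P1. 2 ppages; refcounts: pp0:2 pp1:2
Op 2: write(P1, v0, 146). refcount(pp0)=2>1 -> COPY to pp2. 3 ppages; refcounts: pp0:1 pp1:2 pp2:1
Op 3: write(P1, v1, 106). refcount(pp1)=2>1 -> COPY to pp3. 4 ppages; refcounts: pp0:1 pp1:1 pp2:1 pp3:1
Op 4: write(P0, v0, 104). refcount(pp0)=1 -> write in place. 4 ppages; refcounts: pp0:1 pp1:1 pp2:1 pp3:1
Op 5: read(P1, v1) -> 106. No state change.
Op 6: write(P1, v1, 128). refcount(pp3)=1 -> write in place. 4 ppages; refcounts: pp0:1 pp1:1 pp2:1 pp3:1
P0: v0 -> pp0 = 104
P1: v0 -> pp2 = 146

Answer: 104 146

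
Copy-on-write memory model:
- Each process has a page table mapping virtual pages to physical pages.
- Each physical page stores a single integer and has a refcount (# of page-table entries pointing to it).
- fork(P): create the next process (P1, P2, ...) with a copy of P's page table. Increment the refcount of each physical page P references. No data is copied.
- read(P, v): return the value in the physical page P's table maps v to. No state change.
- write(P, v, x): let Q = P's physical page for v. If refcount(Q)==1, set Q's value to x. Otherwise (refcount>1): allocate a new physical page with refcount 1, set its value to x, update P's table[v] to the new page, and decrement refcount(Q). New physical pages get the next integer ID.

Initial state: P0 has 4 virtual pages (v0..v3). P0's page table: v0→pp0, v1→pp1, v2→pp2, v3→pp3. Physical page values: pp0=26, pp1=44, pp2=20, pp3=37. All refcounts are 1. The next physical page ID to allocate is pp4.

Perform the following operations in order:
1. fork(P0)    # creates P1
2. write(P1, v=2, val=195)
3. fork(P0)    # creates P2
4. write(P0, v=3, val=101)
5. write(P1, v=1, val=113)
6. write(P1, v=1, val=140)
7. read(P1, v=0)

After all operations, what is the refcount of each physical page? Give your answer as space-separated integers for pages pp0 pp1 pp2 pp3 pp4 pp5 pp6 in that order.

Op 1: fork(P0) -> P1. 4 ppages; refcounts: pp0:2 pp1:2 pp2:2 pp3:2
Op 2: write(P1, v2, 195). refcount(pp2)=2>1 -> COPY to pp4. 5 ppages; refcounts: pp0:2 pp1:2 pp2:1 pp3:2 pp4:1
Op 3: fork(P0) -> P2. 5 ppages; refcounts: pp0:3 pp1:3 pp2:2 pp3:3 pp4:1
Op 4: write(P0, v3, 101). refcount(pp3)=3>1 -> COPY to pp5. 6 ppages; refcounts: pp0:3 pp1:3 pp2:2 pp3:2 pp4:1 pp5:1
Op 5: write(P1, v1, 113). refcount(pp1)=3>1 -> COPY to pp6. 7 ppages; refcounts: pp0:3 pp1:2 pp2:2 pp3:2 pp4:1 pp5:1 pp6:1
Op 6: write(P1, v1, 140). refcount(pp6)=1 -> write in place. 7 ppages; refcounts: pp0:3 pp1:2 pp2:2 pp3:2 pp4:1 pp5:1 pp6:1
Op 7: read(P1, v0) -> 26. No state change.

Answer: 3 2 2 2 1 1 1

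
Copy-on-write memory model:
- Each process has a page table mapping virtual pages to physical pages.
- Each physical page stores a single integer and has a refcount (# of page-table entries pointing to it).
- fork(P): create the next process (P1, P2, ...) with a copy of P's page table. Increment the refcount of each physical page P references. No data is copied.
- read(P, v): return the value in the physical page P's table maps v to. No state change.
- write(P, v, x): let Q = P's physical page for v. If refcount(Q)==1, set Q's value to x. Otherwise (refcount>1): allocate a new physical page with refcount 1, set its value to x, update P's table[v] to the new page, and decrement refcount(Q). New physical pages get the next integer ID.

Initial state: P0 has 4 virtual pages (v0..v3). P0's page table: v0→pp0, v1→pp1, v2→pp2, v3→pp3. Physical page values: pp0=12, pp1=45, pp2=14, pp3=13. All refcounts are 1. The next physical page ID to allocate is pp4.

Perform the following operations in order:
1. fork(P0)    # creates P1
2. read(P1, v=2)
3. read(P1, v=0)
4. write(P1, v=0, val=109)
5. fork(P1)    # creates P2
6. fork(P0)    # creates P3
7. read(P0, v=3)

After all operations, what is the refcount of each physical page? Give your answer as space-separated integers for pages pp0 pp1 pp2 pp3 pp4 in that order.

Op 1: fork(P0) -> P1. 4 ppages; refcounts: pp0:2 pp1:2 pp2:2 pp3:2
Op 2: read(P1, v2) -> 14. No state change.
Op 3: read(P1, v0) -> 12. No state change.
Op 4: write(P1, v0, 109). refcount(pp0)=2>1 -> COPY to pp4. 5 ppages; refcounts: pp0:1 pp1:2 pp2:2 pp3:2 pp4:1
Op 5: fork(P1) -> P2. 5 ppages; refcounts: pp0:1 pp1:3 pp2:3 pp3:3 pp4:2
Op 6: fork(P0) -> P3. 5 ppages; refcounts: pp0:2 pp1:4 pp2:4 pp3:4 pp4:2
Op 7: read(P0, v3) -> 13. No state change.

Answer: 2 4 4 4 2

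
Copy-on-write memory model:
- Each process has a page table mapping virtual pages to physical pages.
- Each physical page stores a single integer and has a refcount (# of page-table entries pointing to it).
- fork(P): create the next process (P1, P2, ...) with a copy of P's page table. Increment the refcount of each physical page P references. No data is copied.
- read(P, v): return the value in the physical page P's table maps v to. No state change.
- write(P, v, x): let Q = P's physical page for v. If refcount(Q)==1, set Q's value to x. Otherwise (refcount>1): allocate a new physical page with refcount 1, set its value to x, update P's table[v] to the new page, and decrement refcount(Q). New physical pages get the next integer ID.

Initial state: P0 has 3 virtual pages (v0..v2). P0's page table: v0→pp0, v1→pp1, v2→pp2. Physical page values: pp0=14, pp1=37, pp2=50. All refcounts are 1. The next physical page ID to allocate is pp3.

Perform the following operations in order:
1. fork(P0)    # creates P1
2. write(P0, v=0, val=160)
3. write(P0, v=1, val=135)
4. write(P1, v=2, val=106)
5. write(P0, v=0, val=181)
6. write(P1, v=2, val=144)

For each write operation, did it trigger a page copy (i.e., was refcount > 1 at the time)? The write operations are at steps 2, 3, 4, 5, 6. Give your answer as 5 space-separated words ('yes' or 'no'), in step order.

Op 1: fork(P0) -> P1. 3 ppages; refcounts: pp0:2 pp1:2 pp2:2
Op 2: write(P0, v0, 160). refcount(pp0)=2>1 -> COPY to pp3. 4 ppages; refcounts: pp0:1 pp1:2 pp2:2 pp3:1
Op 3: write(P0, v1, 135). refcount(pp1)=2>1 -> COPY to pp4. 5 ppages; refcounts: pp0:1 pp1:1 pp2:2 pp3:1 pp4:1
Op 4: write(P1, v2, 106). refcount(pp2)=2>1 -> COPY to pp5. 6 ppages; refcounts: pp0:1 pp1:1 pp2:1 pp3:1 pp4:1 pp5:1
Op 5: write(P0, v0, 181). refcount(pp3)=1 -> write in place. 6 ppages; refcounts: pp0:1 pp1:1 pp2:1 pp3:1 pp4:1 pp5:1
Op 6: write(P1, v2, 144). refcount(pp5)=1 -> write in place. 6 ppages; refcounts: pp0:1 pp1:1 pp2:1 pp3:1 pp4:1 pp5:1

yes yes yes no no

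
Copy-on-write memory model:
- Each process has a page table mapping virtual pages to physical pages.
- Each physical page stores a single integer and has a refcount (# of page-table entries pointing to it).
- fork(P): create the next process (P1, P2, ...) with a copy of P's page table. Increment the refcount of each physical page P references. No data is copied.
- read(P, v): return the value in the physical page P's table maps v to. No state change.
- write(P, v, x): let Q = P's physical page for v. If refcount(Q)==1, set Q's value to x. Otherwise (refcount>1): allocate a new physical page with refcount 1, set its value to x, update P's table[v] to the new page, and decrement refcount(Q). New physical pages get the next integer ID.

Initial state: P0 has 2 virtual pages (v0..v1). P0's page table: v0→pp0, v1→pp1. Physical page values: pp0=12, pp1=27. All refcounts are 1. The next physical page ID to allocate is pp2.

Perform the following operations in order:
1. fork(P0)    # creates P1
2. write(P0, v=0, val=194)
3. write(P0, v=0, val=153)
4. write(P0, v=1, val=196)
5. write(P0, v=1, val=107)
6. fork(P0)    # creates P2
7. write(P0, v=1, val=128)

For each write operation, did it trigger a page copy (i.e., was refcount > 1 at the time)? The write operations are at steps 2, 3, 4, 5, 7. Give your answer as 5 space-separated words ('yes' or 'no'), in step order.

Op 1: fork(P0) -> P1. 2 ppages; refcounts: pp0:2 pp1:2
Op 2: write(P0, v0, 194). refcount(pp0)=2>1 -> COPY to pp2. 3 ppages; refcounts: pp0:1 pp1:2 pp2:1
Op 3: write(P0, v0, 153). refcount(pp2)=1 -> write in place. 3 ppages; refcounts: pp0:1 pp1:2 pp2:1
Op 4: write(P0, v1, 196). refcount(pp1)=2>1 -> COPY to pp3. 4 ppages; refcounts: pp0:1 pp1:1 pp2:1 pp3:1
Op 5: write(P0, v1, 107). refcount(pp3)=1 -> write in place. 4 ppages; refcounts: pp0:1 pp1:1 pp2:1 pp3:1
Op 6: fork(P0) -> P2. 4 ppages; refcounts: pp0:1 pp1:1 pp2:2 pp3:2
Op 7: write(P0, v1, 128). refcount(pp3)=2>1 -> COPY to pp4. 5 ppages; refcounts: pp0:1 pp1:1 pp2:2 pp3:1 pp4:1

yes no yes no yes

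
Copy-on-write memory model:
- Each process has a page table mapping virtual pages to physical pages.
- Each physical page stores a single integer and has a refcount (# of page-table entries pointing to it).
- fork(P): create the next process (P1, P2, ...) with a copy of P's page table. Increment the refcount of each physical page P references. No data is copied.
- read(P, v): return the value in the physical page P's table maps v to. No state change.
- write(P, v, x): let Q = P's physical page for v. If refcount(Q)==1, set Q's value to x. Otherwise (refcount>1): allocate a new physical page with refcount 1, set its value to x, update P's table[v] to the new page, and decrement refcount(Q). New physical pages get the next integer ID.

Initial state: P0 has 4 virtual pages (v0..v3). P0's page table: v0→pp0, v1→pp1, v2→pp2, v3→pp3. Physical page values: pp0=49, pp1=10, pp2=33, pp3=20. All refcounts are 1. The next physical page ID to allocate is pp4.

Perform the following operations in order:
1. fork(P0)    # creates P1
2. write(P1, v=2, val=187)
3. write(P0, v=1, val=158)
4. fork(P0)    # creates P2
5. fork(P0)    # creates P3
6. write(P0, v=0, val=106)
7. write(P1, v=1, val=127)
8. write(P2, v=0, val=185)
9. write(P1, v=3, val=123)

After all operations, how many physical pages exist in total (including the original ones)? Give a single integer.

Op 1: fork(P0) -> P1. 4 ppages; refcounts: pp0:2 pp1:2 pp2:2 pp3:2
Op 2: write(P1, v2, 187). refcount(pp2)=2>1 -> COPY to pp4. 5 ppages; refcounts: pp0:2 pp1:2 pp2:1 pp3:2 pp4:1
Op 3: write(P0, v1, 158). refcount(pp1)=2>1 -> COPY to pp5. 6 ppages; refcounts: pp0:2 pp1:1 pp2:1 pp3:2 pp4:1 pp5:1
Op 4: fork(P0) -> P2. 6 ppages; refcounts: pp0:3 pp1:1 pp2:2 pp3:3 pp4:1 pp5:2
Op 5: fork(P0) -> P3. 6 ppages; refcounts: pp0:4 pp1:1 pp2:3 pp3:4 pp4:1 pp5:3
Op 6: write(P0, v0, 106). refcount(pp0)=4>1 -> COPY to pp6. 7 ppages; refcounts: pp0:3 pp1:1 pp2:3 pp3:4 pp4:1 pp5:3 pp6:1
Op 7: write(P1, v1, 127). refcount(pp1)=1 -> write in place. 7 ppages; refcounts: pp0:3 pp1:1 pp2:3 pp3:4 pp4:1 pp5:3 pp6:1
Op 8: write(P2, v0, 185). refcount(pp0)=3>1 -> COPY to pp7. 8 ppages; refcounts: pp0:2 pp1:1 pp2:3 pp3:4 pp4:1 pp5:3 pp6:1 pp7:1
Op 9: write(P1, v3, 123). refcount(pp3)=4>1 -> COPY to pp8. 9 ppages; refcounts: pp0:2 pp1:1 pp2:3 pp3:3 pp4:1 pp5:3 pp6:1 pp7:1 pp8:1

Answer: 9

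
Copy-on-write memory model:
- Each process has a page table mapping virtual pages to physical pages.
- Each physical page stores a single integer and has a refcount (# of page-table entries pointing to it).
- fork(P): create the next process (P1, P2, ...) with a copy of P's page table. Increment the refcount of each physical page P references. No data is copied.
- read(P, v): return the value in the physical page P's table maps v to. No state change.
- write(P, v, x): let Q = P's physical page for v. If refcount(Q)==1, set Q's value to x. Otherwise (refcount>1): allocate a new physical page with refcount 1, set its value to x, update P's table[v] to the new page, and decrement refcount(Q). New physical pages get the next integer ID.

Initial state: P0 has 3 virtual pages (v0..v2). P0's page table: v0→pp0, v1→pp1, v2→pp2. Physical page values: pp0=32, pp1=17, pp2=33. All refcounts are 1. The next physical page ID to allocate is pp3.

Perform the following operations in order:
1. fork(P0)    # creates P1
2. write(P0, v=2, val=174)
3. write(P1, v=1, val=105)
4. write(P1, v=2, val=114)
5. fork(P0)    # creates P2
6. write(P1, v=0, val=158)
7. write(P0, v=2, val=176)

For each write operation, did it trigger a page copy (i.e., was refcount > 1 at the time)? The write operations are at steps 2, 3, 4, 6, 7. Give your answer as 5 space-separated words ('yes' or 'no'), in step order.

Op 1: fork(P0) -> P1. 3 ppages; refcounts: pp0:2 pp1:2 pp2:2
Op 2: write(P0, v2, 174). refcount(pp2)=2>1 -> COPY to pp3. 4 ppages; refcounts: pp0:2 pp1:2 pp2:1 pp3:1
Op 3: write(P1, v1, 105). refcount(pp1)=2>1 -> COPY to pp4. 5 ppages; refcounts: pp0:2 pp1:1 pp2:1 pp3:1 pp4:1
Op 4: write(P1, v2, 114). refcount(pp2)=1 -> write in place. 5 ppages; refcounts: pp0:2 pp1:1 pp2:1 pp3:1 pp4:1
Op 5: fork(P0) -> P2. 5 ppages; refcounts: pp0:3 pp1:2 pp2:1 pp3:2 pp4:1
Op 6: write(P1, v0, 158). refcount(pp0)=3>1 -> COPY to pp5. 6 ppages; refcounts: pp0:2 pp1:2 pp2:1 pp3:2 pp4:1 pp5:1
Op 7: write(P0, v2, 176). refcount(pp3)=2>1 -> COPY to pp6. 7 ppages; refcounts: pp0:2 pp1:2 pp2:1 pp3:1 pp4:1 pp5:1 pp6:1

yes yes no yes yes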